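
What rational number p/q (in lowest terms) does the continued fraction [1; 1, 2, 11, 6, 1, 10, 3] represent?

Build up convergents one term at a time:
a_0 = 1: 1/1
a_1 = 1: 2/1
a_2 = 2: 5/3
a_3 = 11: 57/34
a_4 = 6: 347/207
a_5 = 1: 404/241
a_6 = 10: 4387/2617
a_7 = 3: 13565/8092

13565/8092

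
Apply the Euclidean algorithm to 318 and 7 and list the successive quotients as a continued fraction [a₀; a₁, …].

Repeatedly divide and take the remainder:
⌊318/7⌋ = 45, remainder 3
⌊7/3⌋ = 2, remainder 1
⌊3/1⌋ = 3, remainder 0

[45; 2, 3]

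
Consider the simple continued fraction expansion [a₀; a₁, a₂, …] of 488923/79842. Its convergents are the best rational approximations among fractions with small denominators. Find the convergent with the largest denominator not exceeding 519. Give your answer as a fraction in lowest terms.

a_0 = 6: 6/1  (≤ bound)
a_1 = 8: 49/8  (≤ bound)
a_2 = 11: 545/89  (≤ bound)
a_3 = 3: 1684/275  (≤ bound)
a_4 = 2: 3913/639  (> 519, stop)

1684/275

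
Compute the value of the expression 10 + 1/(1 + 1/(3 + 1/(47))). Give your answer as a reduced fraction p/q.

2032/189

Build up convergents one term at a time:
a_0 = 10: 10/1
a_1 = 1: 11/1
a_2 = 3: 43/4
a_3 = 47: 2032/189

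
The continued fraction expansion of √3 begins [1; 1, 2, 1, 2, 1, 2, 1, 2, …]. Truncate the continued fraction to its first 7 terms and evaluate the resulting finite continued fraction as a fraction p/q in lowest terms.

71/41

a_0 = 1: 1/1
a_1 = 1: 2/1
a_2 = 2: 5/3
a_3 = 1: 7/4
a_4 = 2: 19/11
a_5 = 1: 26/15
a_6 = 2: 71/41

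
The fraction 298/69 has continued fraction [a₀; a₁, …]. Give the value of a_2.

7

Repeatedly divide and take the remainder:
⌊298/69⌋ = 4, remainder 22
⌊69/22⌋ = 3, remainder 3
⌊22/3⌋ = 7, remainder 1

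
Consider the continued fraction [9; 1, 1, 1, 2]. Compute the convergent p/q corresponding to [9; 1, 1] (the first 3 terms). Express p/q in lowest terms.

Start with 1.
1 + 1/(1/1) = 1 + 1/1 = 2/1
9 + 1/(2/1) = 9 + 1/2 = 19/2

19/2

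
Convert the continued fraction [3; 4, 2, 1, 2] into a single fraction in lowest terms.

a_0 = 3: 3/1
a_1 = 4: 13/4
a_2 = 2: 29/9
a_3 = 1: 42/13
a_4 = 2: 113/35

113/35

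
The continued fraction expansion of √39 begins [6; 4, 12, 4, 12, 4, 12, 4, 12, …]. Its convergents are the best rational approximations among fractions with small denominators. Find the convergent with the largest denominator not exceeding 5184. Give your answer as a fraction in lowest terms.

a_0 = 6: 6/1  (≤ bound)
a_1 = 4: 25/4  (≤ bound)
a_2 = 12: 306/49  (≤ bound)
a_3 = 4: 1249/200  (≤ bound)
a_4 = 12: 15294/2449  (≤ bound)
a_5 = 4: 62425/9996  (> 5184, stop)

15294/2449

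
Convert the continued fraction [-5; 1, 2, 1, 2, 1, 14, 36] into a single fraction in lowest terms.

a_0 = -5: -5/1
a_1 = 1: -4/1
a_2 = 2: -13/3
a_3 = 1: -17/4
a_4 = 2: -47/11
a_5 = 1: -64/15
a_6 = 14: -943/221
a_7 = 36: -34012/7971

-34012/7971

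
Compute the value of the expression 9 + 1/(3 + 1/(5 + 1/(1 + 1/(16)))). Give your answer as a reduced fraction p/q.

a_0 = 9: 9/1
a_1 = 3: 28/3
a_2 = 5: 149/16
a_3 = 1: 177/19
a_4 = 16: 2981/320

2981/320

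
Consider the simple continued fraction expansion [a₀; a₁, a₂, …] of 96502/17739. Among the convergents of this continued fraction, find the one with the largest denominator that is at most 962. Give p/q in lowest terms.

2089/384

a_0 = 5: 5/1  (≤ bound)
a_1 = 2: 11/2  (≤ bound)
a_2 = 3: 38/7  (≤ bound)
a_3 = 1: 49/9  (≤ bound)
a_4 = 2: 136/25  (≤ bound)
a_5 = 15: 2089/384  (≤ bound)
a_6 = 15: 31471/5785  (> 962, stop)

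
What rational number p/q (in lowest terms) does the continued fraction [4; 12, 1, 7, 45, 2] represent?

Build up convergents one term at a time:
a_0 = 4: 4/1
a_1 = 12: 49/12
a_2 = 1: 53/13
a_3 = 7: 420/103
a_4 = 45: 18953/4648
a_5 = 2: 38326/9399

38326/9399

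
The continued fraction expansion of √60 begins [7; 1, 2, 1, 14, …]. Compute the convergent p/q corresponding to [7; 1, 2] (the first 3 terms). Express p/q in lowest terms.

Start with 2.
1 + 1/(2/1) = 1 + 1/2 = 3/2
7 + 1/(3/2) = 7 + 2/3 = 23/3

23/3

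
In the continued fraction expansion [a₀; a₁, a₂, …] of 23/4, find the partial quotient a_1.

23 ÷ 4 → quotient 5, remainder 3
4 ÷ 3 → quotient 1, remainder 1

1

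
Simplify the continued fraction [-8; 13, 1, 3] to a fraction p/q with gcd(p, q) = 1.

Start with 3.
1 + 1/(3/1) = 1 + 1/3 = 4/3
13 + 1/(4/3) = 13 + 3/4 = 55/4
-8 + 1/(55/4) = -8 + 4/55 = -436/55

-436/55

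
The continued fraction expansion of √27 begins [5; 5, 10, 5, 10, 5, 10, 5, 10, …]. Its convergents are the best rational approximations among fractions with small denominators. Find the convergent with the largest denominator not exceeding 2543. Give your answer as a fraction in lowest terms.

a_0 = 5: 5/1  (≤ bound)
a_1 = 5: 26/5  (≤ bound)
a_2 = 10: 265/51  (≤ bound)
a_3 = 5: 1351/260  (≤ bound)
a_4 = 10: 13775/2651  (> 2543, stop)

1351/260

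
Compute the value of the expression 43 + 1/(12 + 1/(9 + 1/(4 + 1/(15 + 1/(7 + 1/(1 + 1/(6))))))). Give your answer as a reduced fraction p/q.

a_0 = 43: 43/1
a_1 = 12: 517/12
a_2 = 9: 4696/109
a_3 = 4: 19301/448
a_4 = 15: 294211/6829
a_5 = 7: 2078778/48251
a_6 = 1: 2372989/55080
a_7 = 6: 16316712/378731

16316712/378731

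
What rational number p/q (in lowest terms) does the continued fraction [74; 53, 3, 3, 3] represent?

Compute successive convergents:
a_0 = 74: 74/1
a_1 = 53: 3923/53
a_2 = 3: 11843/160
a_3 = 3: 39452/533
a_4 = 3: 130199/1759

130199/1759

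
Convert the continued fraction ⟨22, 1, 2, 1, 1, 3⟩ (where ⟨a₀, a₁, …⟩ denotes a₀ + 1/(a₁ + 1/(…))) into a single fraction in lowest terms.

Start with 3.
1 + 1/(3/1) = 1 + 1/3 = 4/3
1 + 1/(4/3) = 1 + 3/4 = 7/4
2 + 1/(7/4) = 2 + 4/7 = 18/7
1 + 1/(18/7) = 1 + 7/18 = 25/18
22 + 1/(25/18) = 22 + 18/25 = 568/25

568/25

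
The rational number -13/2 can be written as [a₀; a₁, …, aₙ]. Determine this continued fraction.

Repeatedly divide and take the remainder:
⌊-13/2⌋ = -7, remainder 1
⌊2/1⌋ = 2, remainder 0

[-7; 2]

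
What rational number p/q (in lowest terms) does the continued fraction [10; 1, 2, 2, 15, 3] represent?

3546/331

Build up convergents one term at a time:
a_0 = 10: 10/1
a_1 = 1: 11/1
a_2 = 2: 32/3
a_3 = 2: 75/7
a_4 = 15: 1157/108
a_5 = 3: 3546/331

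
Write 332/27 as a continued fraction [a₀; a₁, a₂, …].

332 = 12·27 + 8, so a_0 = 12
27 = 3·8 + 3, so a_1 = 3
8 = 2·3 + 2, so a_2 = 2
3 = 1·2 + 1, so a_3 = 1
2 = 2·1 + 0, so a_4 = 2

[12; 3, 2, 1, 2]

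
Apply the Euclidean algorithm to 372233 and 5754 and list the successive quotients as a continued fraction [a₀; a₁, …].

[64; 1, 2, 4, 4, 1, 41, 2]

372233 = 64·5754 + 3977, so a_0 = 64
5754 = 1·3977 + 1777, so a_1 = 1
3977 = 2·1777 + 423, so a_2 = 2
1777 = 4·423 + 85, so a_3 = 4
423 = 4·85 + 83, so a_4 = 4
85 = 1·83 + 2, so a_5 = 1
83 = 41·2 + 1, so a_6 = 41
2 = 2·1 + 0, so a_7 = 2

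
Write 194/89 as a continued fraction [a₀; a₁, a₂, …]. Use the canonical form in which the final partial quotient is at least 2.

Repeatedly divide and take the remainder:
194 = 2·89 + 16, so a_0 = 2
89 = 5·16 + 9, so a_1 = 5
16 = 1·9 + 7, so a_2 = 1
9 = 1·7 + 2, so a_3 = 1
7 = 3·2 + 1, so a_4 = 3
2 = 2·1 + 0, so a_5 = 2

[2; 5, 1, 1, 3, 2]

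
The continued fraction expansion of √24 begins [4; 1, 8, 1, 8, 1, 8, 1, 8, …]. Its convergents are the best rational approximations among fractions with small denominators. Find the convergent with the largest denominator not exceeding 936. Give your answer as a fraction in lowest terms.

4316/881

a_0 = 4: 4/1  (≤ bound)
a_1 = 1: 5/1  (≤ bound)
a_2 = 8: 44/9  (≤ bound)
a_3 = 1: 49/10  (≤ bound)
a_4 = 8: 436/89  (≤ bound)
a_5 = 1: 485/99  (≤ bound)
a_6 = 8: 4316/881  (≤ bound)
a_7 = 1: 4801/980  (> 936, stop)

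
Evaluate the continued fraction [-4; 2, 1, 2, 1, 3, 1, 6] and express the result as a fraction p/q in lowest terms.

Use the convergent recurrence hₖ = aₖ·hₖ₋₁ + hₖ₋₂ (and likewise for the denominators kₖ):
a_0 = -4: -4/1
a_1 = 2: -7/2
a_2 = 1: -11/3
a_3 = 2: -29/8
a_4 = 1: -40/11
a_5 = 3: -149/41
a_6 = 1: -189/52
a_7 = 6: -1283/353

-1283/353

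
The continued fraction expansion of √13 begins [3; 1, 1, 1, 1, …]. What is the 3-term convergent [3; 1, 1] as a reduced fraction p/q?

Start with 1.
1 + 1/(1/1) = 1 + 1/1 = 2/1
3 + 1/(2/1) = 3 + 1/2 = 7/2

7/2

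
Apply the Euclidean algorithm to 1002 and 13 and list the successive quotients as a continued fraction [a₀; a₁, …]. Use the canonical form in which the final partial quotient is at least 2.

[77; 13]

1002 ÷ 13 → quotient 77, remainder 1
13 ÷ 1 → quotient 13, remainder 0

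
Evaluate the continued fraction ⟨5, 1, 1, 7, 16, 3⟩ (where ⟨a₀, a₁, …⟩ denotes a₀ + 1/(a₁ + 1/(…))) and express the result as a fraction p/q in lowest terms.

a_0 = 5: 5/1
a_1 = 1: 6/1
a_2 = 1: 11/2
a_3 = 7: 83/15
a_4 = 16: 1339/242
a_5 = 3: 4100/741

4100/741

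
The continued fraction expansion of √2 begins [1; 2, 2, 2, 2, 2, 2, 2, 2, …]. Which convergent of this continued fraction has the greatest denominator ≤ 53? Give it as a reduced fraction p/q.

a_0 = 1: 1/1  (≤ bound)
a_1 = 2: 3/2  (≤ bound)
a_2 = 2: 7/5  (≤ bound)
a_3 = 2: 17/12  (≤ bound)
a_4 = 2: 41/29  (≤ bound)
a_5 = 2: 99/70  (> 53, stop)

41/29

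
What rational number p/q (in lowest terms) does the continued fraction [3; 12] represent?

37/12

Starting at the tail and folding back:
Start with 12.
3 + 1/(12/1) = 3 + 1/12 = 37/12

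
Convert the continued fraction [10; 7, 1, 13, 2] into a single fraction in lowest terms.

2329/230

Start with 2.
13 + 1/(2/1) = 13 + 1/2 = 27/2
1 + 1/(27/2) = 1 + 2/27 = 29/27
7 + 1/(29/27) = 7 + 27/29 = 230/29
10 + 1/(230/29) = 10 + 29/230 = 2329/230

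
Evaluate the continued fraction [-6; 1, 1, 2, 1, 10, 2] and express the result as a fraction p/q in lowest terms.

a_0 = -6: -6/1
a_1 = 1: -5/1
a_2 = 1: -11/2
a_3 = 2: -27/5
a_4 = 1: -38/7
a_5 = 10: -407/75
a_6 = 2: -852/157

-852/157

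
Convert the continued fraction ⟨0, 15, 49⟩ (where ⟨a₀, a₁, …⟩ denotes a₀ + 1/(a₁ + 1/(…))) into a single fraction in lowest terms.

a_0 = 0: 0/1
a_1 = 15: 1/15
a_2 = 49: 49/736

49/736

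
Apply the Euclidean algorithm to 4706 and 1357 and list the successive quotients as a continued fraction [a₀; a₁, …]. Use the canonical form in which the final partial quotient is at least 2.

[3; 2, 7, 3, 2, 1, 8]

Apply division with remainder until the remainder is 0:
⌊4706/1357⌋ = 3, remainder 635
⌊1357/635⌋ = 2, remainder 87
⌊635/87⌋ = 7, remainder 26
⌊87/26⌋ = 3, remainder 9
⌊26/9⌋ = 2, remainder 8
⌊9/8⌋ = 1, remainder 1
⌊8/1⌋ = 8, remainder 0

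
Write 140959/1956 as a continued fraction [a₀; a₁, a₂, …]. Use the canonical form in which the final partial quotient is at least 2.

[72; 15, 2, 2, 25]

Repeatedly divide and take the remainder:
140959 ÷ 1956 → quotient 72, remainder 127
1956 ÷ 127 → quotient 15, remainder 51
127 ÷ 51 → quotient 2, remainder 25
51 ÷ 25 → quotient 2, remainder 1
25 ÷ 1 → quotient 25, remainder 0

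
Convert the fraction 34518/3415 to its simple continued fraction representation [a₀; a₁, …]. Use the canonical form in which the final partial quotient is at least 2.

⌊34518/3415⌋ = 10, remainder 368
⌊3415/368⌋ = 9, remainder 103
⌊368/103⌋ = 3, remainder 59
⌊103/59⌋ = 1, remainder 44
⌊59/44⌋ = 1, remainder 15
⌊44/15⌋ = 2, remainder 14
⌊15/14⌋ = 1, remainder 1
⌊14/1⌋ = 14, remainder 0

[10; 9, 3, 1, 1, 2, 1, 14]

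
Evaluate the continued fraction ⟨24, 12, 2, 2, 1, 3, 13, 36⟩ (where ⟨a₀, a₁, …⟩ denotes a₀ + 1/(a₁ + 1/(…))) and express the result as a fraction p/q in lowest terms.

3723302/154619

a_0 = 24: 24/1
a_1 = 12: 289/12
a_2 = 2: 602/25
a_3 = 2: 1493/62
a_4 = 1: 2095/87
a_5 = 3: 7778/323
a_6 = 13: 103209/4286
a_7 = 36: 3723302/154619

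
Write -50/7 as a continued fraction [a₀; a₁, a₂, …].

[-8; 1, 6]

Run the Euclidean algorithm, recording each quotient:
-50 ÷ 7 → quotient -8, remainder 6
7 ÷ 6 → quotient 1, remainder 1
6 ÷ 1 → quotient 6, remainder 0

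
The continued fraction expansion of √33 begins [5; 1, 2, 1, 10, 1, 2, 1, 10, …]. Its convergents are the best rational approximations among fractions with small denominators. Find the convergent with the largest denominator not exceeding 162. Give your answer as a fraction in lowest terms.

787/137

a_0 = 5: 5/1  (≤ bound)
a_1 = 1: 6/1  (≤ bound)
a_2 = 2: 17/3  (≤ bound)
a_3 = 1: 23/4  (≤ bound)
a_4 = 10: 247/43  (≤ bound)
a_5 = 1: 270/47  (≤ bound)
a_6 = 2: 787/137  (≤ bound)
a_7 = 1: 1057/184  (> 162, stop)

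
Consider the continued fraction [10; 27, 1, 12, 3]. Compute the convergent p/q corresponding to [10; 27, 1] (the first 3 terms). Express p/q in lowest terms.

281/28

Use the convergent recurrence hₖ = aₖ·hₖ₋₁ + hₖ₋₂ (and likewise for the denominators kₖ):
a_0 = 10: 10/1
a_1 = 27: 271/27
a_2 = 1: 281/28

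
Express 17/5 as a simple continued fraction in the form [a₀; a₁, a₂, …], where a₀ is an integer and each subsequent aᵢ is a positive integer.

17 = 3·5 + 2, so a_0 = 3
5 = 2·2 + 1, so a_1 = 2
2 = 2·1 + 0, so a_2 = 2

[3; 2, 2]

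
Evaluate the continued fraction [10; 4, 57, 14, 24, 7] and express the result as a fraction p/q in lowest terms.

5576360/544093

Start with 7.
24 + 1/(7/1) = 24 + 1/7 = 169/7
14 + 1/(169/7) = 14 + 7/169 = 2373/169
57 + 1/(2373/169) = 57 + 169/2373 = 135430/2373
4 + 1/(135430/2373) = 4 + 2373/135430 = 544093/135430
10 + 1/(544093/135430) = 10 + 135430/544093 = 5576360/544093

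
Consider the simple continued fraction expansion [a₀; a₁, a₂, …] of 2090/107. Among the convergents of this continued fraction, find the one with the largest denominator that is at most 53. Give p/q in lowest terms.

a_0 = 19: 19/1  (≤ bound)
a_1 = 1: 20/1  (≤ bound)
a_2 = 1: 39/2  (≤ bound)
a_3 = 7: 293/15  (≤ bound)
a_4 = 7: 2090/107  (> 53, stop)

293/15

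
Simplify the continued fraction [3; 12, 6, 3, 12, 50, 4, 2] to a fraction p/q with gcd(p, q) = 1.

3969996/1288019

a_0 = 3: 3/1
a_1 = 12: 37/12
a_2 = 6: 225/73
a_3 = 3: 712/231
a_4 = 12: 8769/2845
a_5 = 50: 439162/142481
a_6 = 4: 1765417/572769
a_7 = 2: 3969996/1288019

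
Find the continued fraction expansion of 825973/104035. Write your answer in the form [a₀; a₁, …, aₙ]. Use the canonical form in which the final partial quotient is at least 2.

[7; 1, 15, 2, 51, 5, 12]

Repeatedly divide and take the remainder:
⌊825973/104035⌋ = 7, remainder 97728
⌊104035/97728⌋ = 1, remainder 6307
⌊97728/6307⌋ = 15, remainder 3123
⌊6307/3123⌋ = 2, remainder 61
⌊3123/61⌋ = 51, remainder 12
⌊61/12⌋ = 5, remainder 1
⌊12/1⌋ = 12, remainder 0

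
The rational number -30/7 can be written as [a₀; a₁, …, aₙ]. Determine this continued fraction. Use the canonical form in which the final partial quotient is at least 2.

-30 ÷ 7 → quotient -5, remainder 5
7 ÷ 5 → quotient 1, remainder 2
5 ÷ 2 → quotient 2, remainder 1
2 ÷ 1 → quotient 2, remainder 0

[-5; 1, 2, 2]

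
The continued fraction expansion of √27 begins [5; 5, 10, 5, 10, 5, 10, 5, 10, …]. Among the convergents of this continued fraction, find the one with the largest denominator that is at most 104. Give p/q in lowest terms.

a_0 = 5: 5/1  (≤ bound)
a_1 = 5: 26/5  (≤ bound)
a_2 = 10: 265/51  (≤ bound)
a_3 = 5: 1351/260  (> 104, stop)

265/51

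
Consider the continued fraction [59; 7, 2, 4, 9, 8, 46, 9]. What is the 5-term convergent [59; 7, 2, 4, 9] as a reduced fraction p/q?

Compute successive convergents:
a_0 = 59: 59/1
a_1 = 7: 414/7
a_2 = 2: 887/15
a_3 = 4: 3962/67
a_4 = 9: 36545/618

36545/618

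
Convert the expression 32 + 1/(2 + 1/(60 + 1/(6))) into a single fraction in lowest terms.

Start with 6.
60 + 1/(6/1) = 60 + 1/6 = 361/6
2 + 1/(361/6) = 2 + 6/361 = 728/361
32 + 1/(728/361) = 32 + 361/728 = 23657/728

23657/728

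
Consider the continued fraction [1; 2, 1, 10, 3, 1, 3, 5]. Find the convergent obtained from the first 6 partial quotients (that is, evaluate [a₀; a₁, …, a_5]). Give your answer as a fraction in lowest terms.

Use the convergent recurrence hₖ = aₖ·hₖ₋₁ + hₖ₋₂ (and likewise for the denominators kₖ):
a_0 = 1: 1/1
a_1 = 2: 3/2
a_2 = 1: 4/3
a_3 = 10: 43/32
a_4 = 3: 133/99
a_5 = 1: 176/131

176/131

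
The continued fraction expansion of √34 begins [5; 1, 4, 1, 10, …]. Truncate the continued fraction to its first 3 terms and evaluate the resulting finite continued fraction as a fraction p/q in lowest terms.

Start with 4.
1 + 1/(4/1) = 1 + 1/4 = 5/4
5 + 1/(5/4) = 5 + 4/5 = 29/5

29/5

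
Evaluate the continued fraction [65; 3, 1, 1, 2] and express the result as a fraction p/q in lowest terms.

Build up convergents one term at a time:
a_0 = 65: 65/1
a_1 = 3: 196/3
a_2 = 1: 261/4
a_3 = 1: 457/7
a_4 = 2: 1175/18

1175/18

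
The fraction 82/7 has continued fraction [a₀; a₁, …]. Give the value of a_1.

⌊82/7⌋ = 11, remainder 5
⌊7/5⌋ = 1, remainder 2

1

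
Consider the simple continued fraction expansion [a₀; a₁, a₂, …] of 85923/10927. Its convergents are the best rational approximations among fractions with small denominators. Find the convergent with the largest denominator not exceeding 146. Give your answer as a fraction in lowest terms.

List convergents until the denominator exceeds the bound:
a_0 = 7: 7/1  (≤ bound)
a_1 = 1: 8/1  (≤ bound)
a_2 = 6: 55/7  (≤ bound)
a_3 = 3: 173/22  (≤ bound)
a_4 = 7: 1266/161  (> 146, stop)

173/22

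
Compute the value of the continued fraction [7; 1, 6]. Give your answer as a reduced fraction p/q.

55/7

Compute successive convergents:
a_0 = 7: 7/1
a_1 = 1: 8/1
a_2 = 6: 55/7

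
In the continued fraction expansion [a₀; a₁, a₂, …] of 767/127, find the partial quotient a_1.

767 = 6·127 + 5, so a_0 = 6
127 = 25·5 + 2, so a_1 = 25

25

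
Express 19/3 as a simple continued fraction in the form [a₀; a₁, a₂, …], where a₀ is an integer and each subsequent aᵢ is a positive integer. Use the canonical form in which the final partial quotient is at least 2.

[6; 3]

19 ÷ 3 → quotient 6, remainder 1
3 ÷ 1 → quotient 3, remainder 0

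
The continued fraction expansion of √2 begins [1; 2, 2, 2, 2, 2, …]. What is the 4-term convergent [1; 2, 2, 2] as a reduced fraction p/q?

17/12

Start with 2.
2 + 1/(2/1) = 2 + 1/2 = 5/2
2 + 1/(5/2) = 2 + 2/5 = 12/5
1 + 1/(12/5) = 1 + 5/12 = 17/12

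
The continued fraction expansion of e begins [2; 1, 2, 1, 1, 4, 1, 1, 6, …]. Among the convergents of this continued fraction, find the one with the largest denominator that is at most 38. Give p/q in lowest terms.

87/32

List convergents until the denominator exceeds the bound:
a_0 = 2: 2/1  (≤ bound)
a_1 = 1: 3/1  (≤ bound)
a_2 = 2: 8/3  (≤ bound)
a_3 = 1: 11/4  (≤ bound)
a_4 = 1: 19/7  (≤ bound)
a_5 = 4: 87/32  (≤ bound)
a_6 = 1: 106/39  (> 38, stop)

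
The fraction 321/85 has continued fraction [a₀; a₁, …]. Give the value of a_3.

2

Run the Euclidean algorithm, recording each quotient:
321 = 3·85 + 66, so a_0 = 3
85 = 1·66 + 19, so a_1 = 1
66 = 3·19 + 9, so a_2 = 3
19 = 2·9 + 1, so a_3 = 2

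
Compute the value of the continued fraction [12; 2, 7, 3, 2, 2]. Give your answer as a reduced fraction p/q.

3304/265

Compute successive convergents:
a_0 = 12: 12/1
a_1 = 2: 25/2
a_2 = 7: 187/15
a_3 = 3: 586/47
a_4 = 2: 1359/109
a_5 = 2: 3304/265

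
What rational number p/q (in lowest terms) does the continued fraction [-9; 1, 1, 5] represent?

Compute successive convergents:
a_0 = -9: -9/1
a_1 = 1: -8/1
a_2 = 1: -17/2
a_3 = 5: -93/11

-93/11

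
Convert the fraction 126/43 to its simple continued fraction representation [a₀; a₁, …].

Run the Euclidean algorithm, recording each quotient:
⌊126/43⌋ = 2, remainder 40
⌊43/40⌋ = 1, remainder 3
⌊40/3⌋ = 13, remainder 1
⌊3/1⌋ = 3, remainder 0

[2; 1, 13, 3]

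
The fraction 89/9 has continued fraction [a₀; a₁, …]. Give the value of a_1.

89 ÷ 9 → quotient 9, remainder 8
9 ÷ 8 → quotient 1, remainder 1

1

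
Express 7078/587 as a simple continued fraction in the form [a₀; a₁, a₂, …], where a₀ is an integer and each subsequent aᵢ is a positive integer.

[12; 17, 3, 1, 3, 2]

7078 = 12·587 + 34, so a_0 = 12
587 = 17·34 + 9, so a_1 = 17
34 = 3·9 + 7, so a_2 = 3
9 = 1·7 + 2, so a_3 = 1
7 = 3·2 + 1, so a_4 = 3
2 = 2·1 + 0, so a_5 = 2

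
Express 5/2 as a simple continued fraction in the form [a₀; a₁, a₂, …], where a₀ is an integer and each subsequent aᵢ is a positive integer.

[2; 2]

5 ÷ 2 → quotient 2, remainder 1
2 ÷ 1 → quotient 2, remainder 0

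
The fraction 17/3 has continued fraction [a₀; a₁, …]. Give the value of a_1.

1

Repeatedly divide and take the remainder:
17 = 5·3 + 2, so a_0 = 5
3 = 1·2 + 1, so a_1 = 1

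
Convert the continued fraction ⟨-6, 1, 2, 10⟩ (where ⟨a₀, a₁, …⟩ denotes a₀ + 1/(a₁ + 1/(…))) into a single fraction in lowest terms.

a_0 = -6: -6/1
a_1 = 1: -5/1
a_2 = 2: -16/3
a_3 = 10: -165/31

-165/31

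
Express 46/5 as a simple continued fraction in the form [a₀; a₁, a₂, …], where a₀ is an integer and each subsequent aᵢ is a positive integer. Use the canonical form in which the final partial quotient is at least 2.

Repeatedly divide and take the remainder:
46 ÷ 5 → quotient 9, remainder 1
5 ÷ 1 → quotient 5, remainder 0

[9; 5]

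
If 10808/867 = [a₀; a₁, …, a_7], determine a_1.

2

10808 ÷ 867 → quotient 12, remainder 404
867 ÷ 404 → quotient 2, remainder 59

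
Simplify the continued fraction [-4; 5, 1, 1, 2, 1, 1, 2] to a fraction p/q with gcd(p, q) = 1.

a_0 = -4: -4/1
a_1 = 5: -19/5
a_2 = 1: -23/6
a_3 = 1: -42/11
a_4 = 2: -107/28
a_5 = 1: -149/39
a_6 = 1: -256/67
a_7 = 2: -661/173

-661/173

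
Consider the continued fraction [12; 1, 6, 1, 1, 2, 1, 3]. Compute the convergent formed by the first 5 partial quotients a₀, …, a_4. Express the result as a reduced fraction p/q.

193/15

Start with 1.
1 + 1/(1/1) = 1 + 1/1 = 2/1
6 + 1/(2/1) = 6 + 1/2 = 13/2
1 + 1/(13/2) = 1 + 2/13 = 15/13
12 + 1/(15/13) = 12 + 13/15 = 193/15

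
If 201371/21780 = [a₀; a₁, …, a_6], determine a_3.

201371 ÷ 21780 → quotient 9, remainder 5351
21780 ÷ 5351 → quotient 4, remainder 376
5351 ÷ 376 → quotient 14, remainder 87
376 ÷ 87 → quotient 4, remainder 28

4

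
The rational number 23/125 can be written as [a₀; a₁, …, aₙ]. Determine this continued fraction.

[0; 5, 2, 3, 3]

Apply division with remainder until the remainder is 0:
23 ÷ 125 → quotient 0, remainder 23
125 ÷ 23 → quotient 5, remainder 10
23 ÷ 10 → quotient 2, remainder 3
10 ÷ 3 → quotient 3, remainder 1
3 ÷ 1 → quotient 3, remainder 0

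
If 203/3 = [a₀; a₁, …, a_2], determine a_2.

2

203 = 67·3 + 2, so a_0 = 67
3 = 1·2 + 1, so a_1 = 1
2 = 2·1 + 0, so a_2 = 2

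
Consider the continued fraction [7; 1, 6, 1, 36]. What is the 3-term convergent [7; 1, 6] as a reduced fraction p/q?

Build up convergents one term at a time:
a_0 = 7: 7/1
a_1 = 1: 8/1
a_2 = 6: 55/7

55/7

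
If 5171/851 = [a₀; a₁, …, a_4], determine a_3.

1

Repeatedly divide and take the remainder:
⌊5171/851⌋ = 6, remainder 65
⌊851/65⌋ = 13, remainder 6
⌊65/6⌋ = 10, remainder 5
⌊6/5⌋ = 1, remainder 1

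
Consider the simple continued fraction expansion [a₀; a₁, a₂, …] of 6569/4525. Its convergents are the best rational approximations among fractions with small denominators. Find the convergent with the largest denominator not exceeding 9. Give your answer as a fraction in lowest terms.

13/9

List convergents until the denominator exceeds the bound:
a_0 = 1: 1/1  (≤ bound)
a_1 = 2: 3/2  (≤ bound)
a_2 = 4: 13/9  (≤ bound)
a_3 = 1: 16/11  (> 9, stop)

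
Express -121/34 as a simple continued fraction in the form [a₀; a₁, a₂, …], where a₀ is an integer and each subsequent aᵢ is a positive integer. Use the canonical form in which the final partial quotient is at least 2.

[-4; 2, 3, 1, 3]

⌊-121/34⌋ = -4, remainder 15
⌊34/15⌋ = 2, remainder 4
⌊15/4⌋ = 3, remainder 3
⌊4/3⌋ = 1, remainder 1
⌊3/1⌋ = 3, remainder 0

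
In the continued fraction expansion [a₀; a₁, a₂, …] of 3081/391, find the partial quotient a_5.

Apply division with remainder until the remainder is 0:
3081 ÷ 391 → quotient 7, remainder 344
391 ÷ 344 → quotient 1, remainder 47
344 ÷ 47 → quotient 7, remainder 15
47 ÷ 15 → quotient 3, remainder 2
15 ÷ 2 → quotient 7, remainder 1
2 ÷ 1 → quotient 2, remainder 0

2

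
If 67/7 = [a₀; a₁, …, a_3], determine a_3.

67 ÷ 7 → quotient 9, remainder 4
7 ÷ 4 → quotient 1, remainder 3
4 ÷ 3 → quotient 1, remainder 1
3 ÷ 1 → quotient 3, remainder 0

3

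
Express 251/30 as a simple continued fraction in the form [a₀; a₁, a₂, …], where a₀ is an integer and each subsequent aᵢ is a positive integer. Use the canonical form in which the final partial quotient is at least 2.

⌊251/30⌋ = 8, remainder 11
⌊30/11⌋ = 2, remainder 8
⌊11/8⌋ = 1, remainder 3
⌊8/3⌋ = 2, remainder 2
⌊3/2⌋ = 1, remainder 1
⌊2/1⌋ = 2, remainder 0

[8; 2, 1, 2, 1, 2]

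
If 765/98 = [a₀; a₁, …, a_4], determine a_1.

1

Repeatedly divide and take the remainder:
⌊765/98⌋ = 7, remainder 79
⌊98/79⌋ = 1, remainder 19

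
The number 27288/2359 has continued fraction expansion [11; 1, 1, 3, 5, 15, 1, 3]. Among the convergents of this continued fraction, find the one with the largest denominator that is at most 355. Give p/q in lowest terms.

428/37

a_0 = 11: 11/1  (≤ bound)
a_1 = 1: 12/1  (≤ bound)
a_2 = 1: 23/2  (≤ bound)
a_3 = 3: 81/7  (≤ bound)
a_4 = 5: 428/37  (≤ bound)
a_5 = 15: 6501/562  (> 355, stop)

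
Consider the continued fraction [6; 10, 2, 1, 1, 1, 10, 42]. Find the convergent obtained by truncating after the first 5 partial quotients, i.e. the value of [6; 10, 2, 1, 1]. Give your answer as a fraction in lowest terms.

317/52

a_0 = 6: 6/1
a_1 = 10: 61/10
a_2 = 2: 128/21
a_3 = 1: 189/31
a_4 = 1: 317/52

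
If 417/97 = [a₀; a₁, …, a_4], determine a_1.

Apply division with remainder until the remainder is 0:
417 ÷ 97 → quotient 4, remainder 29
97 ÷ 29 → quotient 3, remainder 10

3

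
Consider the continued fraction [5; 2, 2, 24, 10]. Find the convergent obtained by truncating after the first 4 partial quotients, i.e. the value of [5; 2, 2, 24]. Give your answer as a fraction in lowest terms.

Start with 24.
2 + 1/(24/1) = 2 + 1/24 = 49/24
2 + 1/(49/24) = 2 + 24/49 = 122/49
5 + 1/(122/49) = 5 + 49/122 = 659/122

659/122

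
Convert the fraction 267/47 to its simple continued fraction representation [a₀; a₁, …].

[5; 1, 2, 7, 2]

Run the Euclidean algorithm, recording each quotient:
267 = 5·47 + 32, so a_0 = 5
47 = 1·32 + 15, so a_1 = 1
32 = 2·15 + 2, so a_2 = 2
15 = 7·2 + 1, so a_3 = 7
2 = 2·1 + 0, so a_4 = 2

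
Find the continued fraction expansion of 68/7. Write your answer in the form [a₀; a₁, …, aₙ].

[9; 1, 2, 2]

⌊68/7⌋ = 9, remainder 5
⌊7/5⌋ = 1, remainder 2
⌊5/2⌋ = 2, remainder 1
⌊2/1⌋ = 2, remainder 0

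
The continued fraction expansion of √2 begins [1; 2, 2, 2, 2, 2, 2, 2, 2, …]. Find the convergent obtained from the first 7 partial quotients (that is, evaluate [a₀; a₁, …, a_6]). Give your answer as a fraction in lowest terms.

239/169

a_0 = 1: 1/1
a_1 = 2: 3/2
a_2 = 2: 7/5
a_3 = 2: 17/12
a_4 = 2: 41/29
a_5 = 2: 99/70
a_6 = 2: 239/169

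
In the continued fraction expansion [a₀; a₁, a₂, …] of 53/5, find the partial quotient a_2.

53 = 10·5 + 3, so a_0 = 10
5 = 1·3 + 2, so a_1 = 1
3 = 1·2 + 1, so a_2 = 1

1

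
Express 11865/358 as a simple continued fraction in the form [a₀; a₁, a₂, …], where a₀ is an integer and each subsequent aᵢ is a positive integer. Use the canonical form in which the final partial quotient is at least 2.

⌊11865/358⌋ = 33, remainder 51
⌊358/51⌋ = 7, remainder 1
⌊51/1⌋ = 51, remainder 0

[33; 7, 51]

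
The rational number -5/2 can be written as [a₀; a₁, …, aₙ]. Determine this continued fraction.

Run the Euclidean algorithm, recording each quotient:
⌊-5/2⌋ = -3, remainder 1
⌊2/1⌋ = 2, remainder 0

[-3; 2]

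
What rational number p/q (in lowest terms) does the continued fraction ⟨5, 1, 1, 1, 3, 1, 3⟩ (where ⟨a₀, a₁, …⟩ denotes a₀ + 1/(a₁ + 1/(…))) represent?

299/53

Use the convergent recurrence hₖ = aₖ·hₖ₋₁ + hₖ₋₂ (and likewise for the denominators kₖ):
a_0 = 5: 5/1
a_1 = 1: 6/1
a_2 = 1: 11/2
a_3 = 1: 17/3
a_4 = 3: 62/11
a_5 = 1: 79/14
a_6 = 3: 299/53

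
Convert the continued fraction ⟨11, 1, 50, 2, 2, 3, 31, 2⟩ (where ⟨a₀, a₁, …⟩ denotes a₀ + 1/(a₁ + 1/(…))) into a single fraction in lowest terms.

665831/55576

a_0 = 11: 11/1
a_1 = 1: 12/1
a_2 = 50: 611/51
a_3 = 2: 1234/103
a_4 = 2: 3079/257
a_5 = 3: 10471/874
a_6 = 31: 327680/27351
a_7 = 2: 665831/55576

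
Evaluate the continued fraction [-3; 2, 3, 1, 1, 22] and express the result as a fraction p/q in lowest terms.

-925/361

a_0 = -3: -3/1
a_1 = 2: -5/2
a_2 = 3: -18/7
a_3 = 1: -23/9
a_4 = 1: -41/16
a_5 = 22: -925/361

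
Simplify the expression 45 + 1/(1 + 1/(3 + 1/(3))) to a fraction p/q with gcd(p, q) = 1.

595/13

Build up convergents one term at a time:
a_0 = 45: 45/1
a_1 = 1: 46/1
a_2 = 3: 183/4
a_3 = 3: 595/13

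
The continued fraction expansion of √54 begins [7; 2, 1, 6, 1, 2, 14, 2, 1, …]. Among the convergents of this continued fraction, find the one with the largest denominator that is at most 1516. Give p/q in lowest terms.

List convergents until the denominator exceeds the bound:
a_0 = 7: 7/1  (≤ bound)
a_1 = 2: 15/2  (≤ bound)
a_2 = 1: 22/3  (≤ bound)
a_3 = 6: 147/20  (≤ bound)
a_4 = 1: 169/23  (≤ bound)
a_5 = 2: 485/66  (≤ bound)
a_6 = 14: 6959/947  (≤ bound)
a_7 = 2: 14403/1960  (> 1516, stop)

6959/947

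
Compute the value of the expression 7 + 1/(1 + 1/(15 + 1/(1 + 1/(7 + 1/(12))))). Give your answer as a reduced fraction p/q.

Starting at the tail and folding back:
Start with 12.
7 + 1/(12/1) = 7 + 1/12 = 85/12
1 + 1/(85/12) = 1 + 12/85 = 97/85
15 + 1/(97/85) = 15 + 85/97 = 1540/97
1 + 1/(1540/97) = 1 + 97/1540 = 1637/1540
7 + 1/(1637/1540) = 7 + 1540/1637 = 12999/1637

12999/1637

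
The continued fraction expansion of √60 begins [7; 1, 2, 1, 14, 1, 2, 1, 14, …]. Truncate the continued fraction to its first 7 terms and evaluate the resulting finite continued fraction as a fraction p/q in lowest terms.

1433/185

a_0 = 7: 7/1
a_1 = 1: 8/1
a_2 = 2: 23/3
a_3 = 1: 31/4
a_4 = 14: 457/59
a_5 = 1: 488/63
a_6 = 2: 1433/185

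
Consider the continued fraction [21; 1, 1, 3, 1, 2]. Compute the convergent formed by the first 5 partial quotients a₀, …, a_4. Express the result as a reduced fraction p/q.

a_0 = 21: 21/1
a_1 = 1: 22/1
a_2 = 1: 43/2
a_3 = 3: 151/7
a_4 = 1: 194/9

194/9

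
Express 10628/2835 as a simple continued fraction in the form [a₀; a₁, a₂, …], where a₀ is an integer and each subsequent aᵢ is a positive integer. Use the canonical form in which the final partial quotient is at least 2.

[3; 1, 2, 1, 53, 1, 3, 3]

Apply division with remainder until the remainder is 0:
⌊10628/2835⌋ = 3, remainder 2123
⌊2835/2123⌋ = 1, remainder 712
⌊2123/712⌋ = 2, remainder 699
⌊712/699⌋ = 1, remainder 13
⌊699/13⌋ = 53, remainder 10
⌊13/10⌋ = 1, remainder 3
⌊10/3⌋ = 3, remainder 1
⌊3/1⌋ = 3, remainder 0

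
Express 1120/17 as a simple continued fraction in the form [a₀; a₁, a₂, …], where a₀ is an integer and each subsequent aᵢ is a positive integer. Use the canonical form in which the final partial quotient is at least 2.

1120 = 65·17 + 15, so a_0 = 65
17 = 1·15 + 2, so a_1 = 1
15 = 7·2 + 1, so a_2 = 7
2 = 2·1 + 0, so a_3 = 2

[65; 1, 7, 2]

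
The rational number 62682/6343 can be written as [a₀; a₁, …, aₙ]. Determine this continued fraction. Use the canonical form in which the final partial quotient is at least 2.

[9; 1, 7, 2, 11, 1, 29]

62682 ÷ 6343 → quotient 9, remainder 5595
6343 ÷ 5595 → quotient 1, remainder 748
5595 ÷ 748 → quotient 7, remainder 359
748 ÷ 359 → quotient 2, remainder 30
359 ÷ 30 → quotient 11, remainder 29
30 ÷ 29 → quotient 1, remainder 1
29 ÷ 1 → quotient 29, remainder 0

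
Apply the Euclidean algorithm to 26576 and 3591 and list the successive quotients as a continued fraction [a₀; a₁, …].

26576 = 7·3591 + 1439, so a_0 = 7
3591 = 2·1439 + 713, so a_1 = 2
1439 = 2·713 + 13, so a_2 = 2
713 = 54·13 + 11, so a_3 = 54
13 = 1·11 + 2, so a_4 = 1
11 = 5·2 + 1, so a_5 = 5
2 = 2·1 + 0, so a_6 = 2

[7; 2, 2, 54, 1, 5, 2]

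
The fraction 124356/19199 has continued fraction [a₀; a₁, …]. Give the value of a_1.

2

Repeatedly divide and take the remainder:
124356 ÷ 19199 → quotient 6, remainder 9162
19199 ÷ 9162 → quotient 2, remainder 875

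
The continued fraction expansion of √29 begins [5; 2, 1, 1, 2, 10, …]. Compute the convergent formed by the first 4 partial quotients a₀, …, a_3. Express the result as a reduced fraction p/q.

a_0 = 5: 5/1
a_1 = 2: 11/2
a_2 = 1: 16/3
a_3 = 1: 27/5

27/5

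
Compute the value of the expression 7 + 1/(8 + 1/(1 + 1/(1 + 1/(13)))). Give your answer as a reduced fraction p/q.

1637/230

Start with 13.
1 + 1/(13/1) = 1 + 1/13 = 14/13
1 + 1/(14/13) = 1 + 13/14 = 27/14
8 + 1/(27/14) = 8 + 14/27 = 230/27
7 + 1/(230/27) = 7 + 27/230 = 1637/230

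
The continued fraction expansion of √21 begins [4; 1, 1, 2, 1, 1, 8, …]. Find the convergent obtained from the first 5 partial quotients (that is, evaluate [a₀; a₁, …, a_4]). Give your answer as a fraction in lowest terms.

32/7

Compute successive convergents:
a_0 = 4: 4/1
a_1 = 1: 5/1
a_2 = 1: 9/2
a_3 = 2: 23/5
a_4 = 1: 32/7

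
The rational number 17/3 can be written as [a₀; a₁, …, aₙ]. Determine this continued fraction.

Apply division with remainder until the remainder is 0:
17 ÷ 3 → quotient 5, remainder 2
3 ÷ 2 → quotient 1, remainder 1
2 ÷ 1 → quotient 2, remainder 0

[5; 1, 2]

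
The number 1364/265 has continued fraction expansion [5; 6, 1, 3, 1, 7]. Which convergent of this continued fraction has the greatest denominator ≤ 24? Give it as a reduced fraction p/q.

a_0 = 5: 5/1  (≤ bound)
a_1 = 6: 31/6  (≤ bound)
a_2 = 1: 36/7  (≤ bound)
a_3 = 3: 139/27  (> 24, stop)

36/7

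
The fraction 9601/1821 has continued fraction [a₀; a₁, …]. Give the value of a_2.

9601 = 5·1821 + 496, so a_0 = 5
1821 = 3·496 + 333, so a_1 = 3
496 = 1·333 + 163, so a_2 = 1

1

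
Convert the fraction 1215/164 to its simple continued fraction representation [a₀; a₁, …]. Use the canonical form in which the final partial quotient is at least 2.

[7; 2, 2, 4, 3, 2]

1215 = 7·164 + 67, so a_0 = 7
164 = 2·67 + 30, so a_1 = 2
67 = 2·30 + 7, so a_2 = 2
30 = 4·7 + 2, so a_3 = 4
7 = 3·2 + 1, so a_4 = 3
2 = 2·1 + 0, so a_5 = 2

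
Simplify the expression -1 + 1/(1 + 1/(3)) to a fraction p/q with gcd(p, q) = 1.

Start with 3.
1 + 1/(3/1) = 1 + 1/3 = 4/3
-1 + 1/(4/3) = -1 + 3/4 = -1/4

-1/4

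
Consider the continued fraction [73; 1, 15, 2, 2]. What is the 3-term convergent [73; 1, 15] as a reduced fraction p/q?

1183/16

Start with 15.
1 + 1/(15/1) = 1 + 1/15 = 16/15
73 + 1/(16/15) = 73 + 15/16 = 1183/16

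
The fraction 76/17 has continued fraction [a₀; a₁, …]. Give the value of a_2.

8

76 = 4·17 + 8, so a_0 = 4
17 = 2·8 + 1, so a_1 = 2
8 = 8·1 + 0, so a_2 = 8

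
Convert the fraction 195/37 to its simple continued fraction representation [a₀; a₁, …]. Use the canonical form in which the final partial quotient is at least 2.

195 = 5·37 + 10, so a_0 = 5
37 = 3·10 + 7, so a_1 = 3
10 = 1·7 + 3, so a_2 = 1
7 = 2·3 + 1, so a_3 = 2
3 = 3·1 + 0, so a_4 = 3

[5; 3, 1, 2, 3]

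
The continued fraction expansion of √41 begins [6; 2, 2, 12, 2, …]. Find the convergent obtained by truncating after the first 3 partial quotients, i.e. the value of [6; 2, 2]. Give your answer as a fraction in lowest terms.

32/5

Start with 2.
2 + 1/(2/1) = 2 + 1/2 = 5/2
6 + 1/(5/2) = 6 + 2/5 = 32/5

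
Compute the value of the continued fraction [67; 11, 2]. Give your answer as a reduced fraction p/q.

Starting at the tail and folding back:
Start with 2.
11 + 1/(2/1) = 11 + 1/2 = 23/2
67 + 1/(23/2) = 67 + 2/23 = 1543/23

1543/23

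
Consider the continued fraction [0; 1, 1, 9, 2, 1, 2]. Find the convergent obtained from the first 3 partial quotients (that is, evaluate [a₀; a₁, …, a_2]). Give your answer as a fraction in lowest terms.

1/2

Start with 1.
1 + 1/(1/1) = 1 + 1/1 = 2/1
0 + 1/(2/1) = 0 + 1/2 = 1/2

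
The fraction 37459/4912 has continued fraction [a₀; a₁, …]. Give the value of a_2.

Repeatedly divide and take the remainder:
37459 = 7·4912 + 3075, so a_0 = 7
4912 = 1·3075 + 1837, so a_1 = 1
3075 = 1·1837 + 1238, so a_2 = 1

1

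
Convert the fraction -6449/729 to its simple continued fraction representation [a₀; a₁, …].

Run the Euclidean algorithm, recording each quotient:
-6449 ÷ 729 → quotient -9, remainder 112
729 ÷ 112 → quotient 6, remainder 57
112 ÷ 57 → quotient 1, remainder 55
57 ÷ 55 → quotient 1, remainder 2
55 ÷ 2 → quotient 27, remainder 1
2 ÷ 1 → quotient 2, remainder 0

[-9; 6, 1, 1, 27, 2]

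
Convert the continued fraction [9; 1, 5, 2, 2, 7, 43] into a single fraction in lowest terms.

a_0 = 9: 9/1
a_1 = 1: 10/1
a_2 = 5: 59/6
a_3 = 2: 128/13
a_4 = 2: 315/32
a_5 = 7: 2333/237
a_6 = 43: 100634/10223

100634/10223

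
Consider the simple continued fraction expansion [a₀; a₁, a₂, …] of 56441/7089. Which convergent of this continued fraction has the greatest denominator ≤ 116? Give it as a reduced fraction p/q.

a_0 = 7: 7/1  (≤ bound)
a_1 = 1: 8/1  (≤ bound)
a_2 = 25: 207/26  (≤ bound)
a_3 = 6: 1250/157  (> 116, stop)

207/26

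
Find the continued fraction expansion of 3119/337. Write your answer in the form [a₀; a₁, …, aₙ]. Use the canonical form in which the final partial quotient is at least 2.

[9; 3, 1, 11, 3, 2]

3119 = 9·337 + 86, so a_0 = 9
337 = 3·86 + 79, so a_1 = 3
86 = 1·79 + 7, so a_2 = 1
79 = 11·7 + 2, so a_3 = 11
7 = 3·2 + 1, so a_4 = 3
2 = 2·1 + 0, so a_5 = 2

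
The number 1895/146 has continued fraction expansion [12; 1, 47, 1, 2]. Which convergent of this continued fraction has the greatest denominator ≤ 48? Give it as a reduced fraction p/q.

a_0 = 12: 12/1  (≤ bound)
a_1 = 1: 13/1  (≤ bound)
a_2 = 47: 623/48  (≤ bound)
a_3 = 1: 636/49  (> 48, stop)

623/48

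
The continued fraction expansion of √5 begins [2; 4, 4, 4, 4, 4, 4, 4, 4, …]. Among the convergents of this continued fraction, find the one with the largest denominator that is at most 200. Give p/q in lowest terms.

a_0 = 2: 2/1  (≤ bound)
a_1 = 4: 9/4  (≤ bound)
a_2 = 4: 38/17  (≤ bound)
a_3 = 4: 161/72  (≤ bound)
a_4 = 4: 682/305  (> 200, stop)

161/72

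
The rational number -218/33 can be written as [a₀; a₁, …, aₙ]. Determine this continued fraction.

⌊-218/33⌋ = -7, remainder 13
⌊33/13⌋ = 2, remainder 7
⌊13/7⌋ = 1, remainder 6
⌊7/6⌋ = 1, remainder 1
⌊6/1⌋ = 6, remainder 0

[-7; 2, 1, 1, 6]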